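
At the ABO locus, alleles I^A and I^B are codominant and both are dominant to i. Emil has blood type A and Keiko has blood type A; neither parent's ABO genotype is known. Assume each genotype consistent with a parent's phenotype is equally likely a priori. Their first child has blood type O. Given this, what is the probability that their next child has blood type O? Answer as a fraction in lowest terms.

Possible genotypes: Emil ∈ {I^A I^A, I^A i}; Keiko ∈ {I^A I^A, I^A i}.
Weight each parental genotype pair by prior × P(type-O child):
  I^A i × I^A i: posterior weight 1; P(next child type O) = 1/4.
Weighted sum = 1/4.

1/4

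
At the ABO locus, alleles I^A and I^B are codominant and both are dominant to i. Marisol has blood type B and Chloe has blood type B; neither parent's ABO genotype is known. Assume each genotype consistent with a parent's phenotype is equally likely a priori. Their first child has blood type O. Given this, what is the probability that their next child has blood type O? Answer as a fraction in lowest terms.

Possible genotypes: Marisol ∈ {I^B I^B, I^B i}; Chloe ∈ {I^B I^B, I^B i}.
Weight each parental genotype pair by prior × P(type-O child):
  I^B i × I^B i: posterior weight 1; P(next child type O) = 1/4.
Weighted sum = 1/4.

1/4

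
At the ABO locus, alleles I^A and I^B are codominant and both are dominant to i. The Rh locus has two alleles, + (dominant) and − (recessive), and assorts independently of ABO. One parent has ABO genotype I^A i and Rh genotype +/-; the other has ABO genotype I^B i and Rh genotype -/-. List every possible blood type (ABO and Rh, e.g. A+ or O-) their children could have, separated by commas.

O+, O-, A+, A-, B+, B-, AB+, AB-

Gametes from I^A i × I^B i give offspring ABO genotypes I^A I^B, I^A i, I^B i, i i, i.e. phenotypes O, A, B, AB.
Rh cross +/- × -/- → phenotypes Rh+, Rh-.
Combining independently: O+, O-, A+, A-, B+, B-, AB+, AB-.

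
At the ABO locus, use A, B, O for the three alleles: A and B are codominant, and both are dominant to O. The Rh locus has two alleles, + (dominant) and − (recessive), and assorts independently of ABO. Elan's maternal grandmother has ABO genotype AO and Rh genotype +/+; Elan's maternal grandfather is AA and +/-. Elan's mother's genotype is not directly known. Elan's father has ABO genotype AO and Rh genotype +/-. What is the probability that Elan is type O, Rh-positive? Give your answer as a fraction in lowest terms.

7/64

Elan's mother's ABO genotype from AO × AA: 1/2 AA, 1/2 AO.
Crossing each possibility with the father AO and summing P(type O): 1/2·0 + 1/2·1/4 = 1/8.
Similarly for Rh via the mother's Rh distribution: P(Rh+) = 7/8.
Independent loci: 1/8 × 7/8 = 7/64.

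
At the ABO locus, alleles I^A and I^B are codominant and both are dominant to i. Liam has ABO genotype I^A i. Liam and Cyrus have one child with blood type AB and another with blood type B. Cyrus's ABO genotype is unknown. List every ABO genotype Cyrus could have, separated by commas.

I^A I^B, I^B I^B, I^B i

For each candidate genotype of Cyrus, check whether crossing it with I^A i can produce every observed child phenotype.
  I^A I^A → possible child types {A} ✗
  I^A I^B → possible child types {A, B, AB} ✓
  I^A i → possible child types {O, A} ✗
  I^B I^B → possible child types {B, AB} ✓
  I^B i → possible child types {O, A, B, AB} ✓
  i i → possible child types {O, A} ✗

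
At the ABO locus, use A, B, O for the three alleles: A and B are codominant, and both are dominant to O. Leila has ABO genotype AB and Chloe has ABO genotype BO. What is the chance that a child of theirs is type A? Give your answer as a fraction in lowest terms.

ABO cross AB × BO → offspring phenotypes: 1/4 A, 1/2 B, 1/4 AB.
So P(type A) = 1/4.

1/4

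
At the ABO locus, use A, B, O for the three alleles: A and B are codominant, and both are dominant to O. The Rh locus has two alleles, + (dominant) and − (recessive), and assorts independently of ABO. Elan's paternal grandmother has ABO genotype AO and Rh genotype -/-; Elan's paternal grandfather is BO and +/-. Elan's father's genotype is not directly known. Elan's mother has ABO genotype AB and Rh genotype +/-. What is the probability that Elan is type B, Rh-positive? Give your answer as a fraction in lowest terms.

15/64

Elan's father's ABO genotype from AO × BO: 1/4 AB, 1/4 AO, 1/4 BO, 1/4 OO.
Crossing each possibility with the mother AB and summing P(type B): 1/4·1/4 + 1/4·1/4 + 1/4·1/2 + 1/4·1/2 = 3/8.
Similarly for Rh via the father's Rh distribution: P(Rh+) = 5/8.
Independent loci: 3/8 × 5/8 = 15/64.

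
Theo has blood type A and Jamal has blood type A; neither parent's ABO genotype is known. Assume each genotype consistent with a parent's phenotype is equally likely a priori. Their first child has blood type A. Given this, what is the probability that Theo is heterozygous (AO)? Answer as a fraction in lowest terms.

Possible genotypes: Theo ∈ {AA, AO}; Jamal ∈ {AA, AO}.
Weight each parental genotype pair by prior × P(type-A child):
  AA × AA: posterior weight 4/15.
  AA × AO: posterior weight 4/15.
  AO × AA: posterior weight 4/15.
  AO × AO: posterior weight 1/5.
Sum the posterior weight over pairs where Theo is AO: 7/15.

7/15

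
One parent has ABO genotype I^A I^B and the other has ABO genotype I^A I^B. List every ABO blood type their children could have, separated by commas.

A, B, AB

Gametes from I^A I^B × I^A I^B give offspring ABO genotypes I^A I^A, I^A I^B, I^B I^B, i.e. phenotypes A, B, AB.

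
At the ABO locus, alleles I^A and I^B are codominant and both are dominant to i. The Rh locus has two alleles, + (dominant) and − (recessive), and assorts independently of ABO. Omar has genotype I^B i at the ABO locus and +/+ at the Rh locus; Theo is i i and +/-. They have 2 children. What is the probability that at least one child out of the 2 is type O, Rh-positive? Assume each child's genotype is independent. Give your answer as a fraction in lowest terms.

ABO cross I^B i × i i → 1/2 O, 1/2 B.
Rh cross +/+ × +/- → 1 Rh+; so P(type O, Rh-positive) = 1/2 × 1 = 1/2 per child.
P(none) = (1/2)^2 = 1/4; P(at least one) = 1 − 1/4 = 3/4.

3/4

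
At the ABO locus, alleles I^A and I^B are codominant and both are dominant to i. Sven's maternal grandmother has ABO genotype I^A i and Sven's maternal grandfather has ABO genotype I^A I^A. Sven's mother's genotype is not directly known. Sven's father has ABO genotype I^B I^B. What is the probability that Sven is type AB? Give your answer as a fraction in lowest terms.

3/4

Sven's mother's ABO genotype from I^A i × I^A I^A: 1/2 I^A I^A, 1/2 I^A i.
Crossing each possibility with the father I^B I^B and summing P(type AB): 1/2·1 + 1/2·1/2 = 3/4.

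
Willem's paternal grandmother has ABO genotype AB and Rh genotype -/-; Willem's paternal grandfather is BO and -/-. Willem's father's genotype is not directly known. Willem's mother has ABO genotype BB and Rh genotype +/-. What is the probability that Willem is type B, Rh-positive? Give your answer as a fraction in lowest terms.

3/8

Willem's father's ABO genotype from AB × BO: 1/4 AB, 1/4 AO, 1/4 BB, 1/4 BO.
Crossing each possibility with the mother BB and summing P(type B): 1/4·1/2 + 1/4·1/2 + 1/4·1 + 1/4·1 = 3/4.
Similarly for Rh via the father's Rh distribution: P(Rh+) = 1/2.
Independent loci: 3/4 × 1/2 = 3/8.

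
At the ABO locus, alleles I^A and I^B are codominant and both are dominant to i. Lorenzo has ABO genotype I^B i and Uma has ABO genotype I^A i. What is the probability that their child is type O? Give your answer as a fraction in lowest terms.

1/4

ABO cross I^B i × I^A i → offspring phenotypes: 1/4 O, 1/4 A, 1/4 B, 1/4 AB.
So P(type O) = 1/4.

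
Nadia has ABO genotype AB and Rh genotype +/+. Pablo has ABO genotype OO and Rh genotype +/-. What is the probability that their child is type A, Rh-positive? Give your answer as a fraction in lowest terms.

ABO cross AB × OO → offspring phenotypes: 1/2 A, 1/2 B.
Rh cross +/+ × +/- → 1 Rh+.
Independent loci: P(type A, Rh-positive) = 1/2 × 1 = 1/2.

1/2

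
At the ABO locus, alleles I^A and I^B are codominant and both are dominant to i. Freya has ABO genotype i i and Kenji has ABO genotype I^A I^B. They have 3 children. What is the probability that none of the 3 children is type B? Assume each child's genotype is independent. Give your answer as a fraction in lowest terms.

ABO cross i i × I^A I^B → 1/2 A, 1/2 B.
So P(type B) = 1/2 per child.
P(not type B) = 1/2 for one child; (1/2)^3 = 1/8.

1/8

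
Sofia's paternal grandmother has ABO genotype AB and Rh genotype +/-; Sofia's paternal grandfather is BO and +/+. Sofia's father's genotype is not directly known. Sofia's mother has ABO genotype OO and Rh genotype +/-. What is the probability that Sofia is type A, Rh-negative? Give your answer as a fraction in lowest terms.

1/32

Sofia's father's ABO genotype from AB × BO: 1/4 AB, 1/4 AO, 1/4 BB, 1/4 BO.
Crossing each possibility with the mother OO and summing P(type A): 1/4·1/2 + 1/4·1/2 + 1/4·0 + 1/4·0 = 1/4.
Similarly for Rh via the father's Rh distribution: P(Rh-) = 1/8.
Independent loci: 1/4 × 1/8 = 1/32.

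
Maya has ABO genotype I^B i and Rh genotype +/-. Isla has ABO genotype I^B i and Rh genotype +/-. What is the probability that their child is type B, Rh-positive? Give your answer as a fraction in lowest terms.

9/16

ABO cross I^B i × I^B i → offspring phenotypes: 1/4 O, 3/4 B.
Rh cross +/- × +/- → 3/4 Rh+, 1/4 Rh-.
Independent loci: P(type B, Rh-positive) = 3/4 × 3/4 = 9/16.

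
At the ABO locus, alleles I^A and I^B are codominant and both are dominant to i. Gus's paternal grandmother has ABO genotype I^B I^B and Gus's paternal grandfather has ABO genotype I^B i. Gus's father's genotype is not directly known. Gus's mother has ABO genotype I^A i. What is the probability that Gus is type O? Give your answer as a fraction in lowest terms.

1/8

Gus's father's ABO genotype from I^B I^B × I^B i: 1/2 I^B I^B, 1/2 I^B i.
Crossing each possibility with the mother I^A i and summing P(type O): 1/2·0 + 1/2·1/4 = 1/8.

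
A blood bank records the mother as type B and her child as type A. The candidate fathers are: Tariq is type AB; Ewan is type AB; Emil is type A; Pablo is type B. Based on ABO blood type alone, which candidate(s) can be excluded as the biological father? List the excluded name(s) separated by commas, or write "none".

A candidate is excluded only if no genotype consistent with his phenotype could produce a type A child with a type B mother.
Pablo (type B): no genotype consistent with that phenotype can produce a type-A child with a type-B mother.

Pablo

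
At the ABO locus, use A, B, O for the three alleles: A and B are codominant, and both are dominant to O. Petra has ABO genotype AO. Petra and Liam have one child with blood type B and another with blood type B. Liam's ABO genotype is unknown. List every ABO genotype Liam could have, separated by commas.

For each candidate genotype of Liam, check whether crossing it with AO can produce every observed child phenotype.
  AA → possible child types {A} ✗
  AB → possible child types {A, B, AB} ✓
  AO → possible child types {O, A} ✗
  BB → possible child types {B, AB} ✓
  BO → possible child types {O, A, B, AB} ✓
  OO → possible child types {O, A} ✗

AB, BB, BO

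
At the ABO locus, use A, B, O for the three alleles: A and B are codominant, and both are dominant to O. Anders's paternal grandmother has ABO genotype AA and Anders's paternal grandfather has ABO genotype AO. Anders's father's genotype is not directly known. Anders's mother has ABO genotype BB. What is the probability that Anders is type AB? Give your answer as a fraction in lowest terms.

3/4

Anders's father's ABO genotype from AA × AO: 1/2 AA, 1/2 AO.
Crossing each possibility with the mother BB and summing P(type AB): 1/2·1 + 1/2·1/2 = 3/4.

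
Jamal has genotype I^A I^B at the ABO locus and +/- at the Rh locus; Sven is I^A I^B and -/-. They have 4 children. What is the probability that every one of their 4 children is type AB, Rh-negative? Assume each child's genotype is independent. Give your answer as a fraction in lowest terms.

1/256

ABO cross I^A I^B × I^A I^B → 1/4 A, 1/4 B, 1/2 AB.
Rh cross +/- × -/- → 1/2 Rh+, 1/2 Rh-; so P(type AB, Rh-negative) = 1/2 × 1/2 = 1/4 per child.
All 4 independent: (1/4)^4 = 1/256.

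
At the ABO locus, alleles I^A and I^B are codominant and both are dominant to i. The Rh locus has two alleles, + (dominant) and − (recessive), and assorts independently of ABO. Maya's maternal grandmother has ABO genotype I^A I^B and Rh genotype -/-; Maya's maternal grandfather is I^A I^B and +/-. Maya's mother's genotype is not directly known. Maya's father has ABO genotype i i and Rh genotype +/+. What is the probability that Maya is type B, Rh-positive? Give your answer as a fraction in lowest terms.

1/2

Maya's mother's ABO genotype from I^A I^B × I^A I^B: 1/4 I^A I^A, 1/2 I^A I^B, 1/4 I^B I^B.
Crossing each possibility with the father i i and summing P(type B): 1/4·0 + 1/2·1/2 + 1/4·1 = 1/2.
Similarly for Rh via the mother's Rh distribution: P(Rh+) = 1.
Independent loci: 1/2 × 1 = 1/2.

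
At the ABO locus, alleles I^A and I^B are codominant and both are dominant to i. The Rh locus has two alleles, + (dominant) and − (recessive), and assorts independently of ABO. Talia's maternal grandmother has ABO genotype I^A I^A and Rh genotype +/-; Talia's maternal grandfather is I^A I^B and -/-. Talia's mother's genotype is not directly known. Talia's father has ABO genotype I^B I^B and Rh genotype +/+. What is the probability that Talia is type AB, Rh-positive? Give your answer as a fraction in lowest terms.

3/4

Talia's mother's ABO genotype from I^A I^A × I^A I^B: 1/2 I^A I^A, 1/2 I^A I^B.
Crossing each possibility with the father I^B I^B and summing P(type AB): 1/2·1 + 1/2·1/2 = 3/4.
Similarly for Rh via the mother's Rh distribution: P(Rh+) = 1.
Independent loci: 3/4 × 1 = 3/4.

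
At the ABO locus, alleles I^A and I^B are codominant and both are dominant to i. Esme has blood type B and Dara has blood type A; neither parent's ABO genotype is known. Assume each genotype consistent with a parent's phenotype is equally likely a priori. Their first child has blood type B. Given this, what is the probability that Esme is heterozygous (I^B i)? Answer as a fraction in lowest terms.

1/3

Possible genotypes: Esme ∈ {I^B I^B, I^B i}; Dara ∈ {I^A I^A, I^A i}.
Weight each parental genotype pair by prior × P(type-B child):
  I^B I^B × I^A i: posterior weight 2/3.
  I^B i × I^A i: posterior weight 1/3.
Sum the posterior weight over pairs where Esme is I^B i: 1/3.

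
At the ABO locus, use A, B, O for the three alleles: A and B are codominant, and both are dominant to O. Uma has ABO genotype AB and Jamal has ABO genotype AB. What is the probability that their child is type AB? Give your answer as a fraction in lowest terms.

1/2

ABO cross AB × AB → offspring phenotypes: 1/4 A, 1/4 B, 1/2 AB.
So P(type AB) = 1/2.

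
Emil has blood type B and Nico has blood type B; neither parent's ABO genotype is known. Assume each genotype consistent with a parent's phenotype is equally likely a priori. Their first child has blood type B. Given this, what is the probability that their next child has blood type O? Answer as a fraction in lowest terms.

1/20

Possible genotypes: Emil ∈ {BB, BO}; Nico ∈ {BB, BO}.
Weight each parental genotype pair by prior × P(type-B child):
  BB × BB: posterior weight 4/15; P(next child type O) = 0.
  BB × BO: posterior weight 4/15; P(next child type O) = 0.
  BO × BB: posterior weight 4/15; P(next child type O) = 0.
  BO × BO: posterior weight 1/5; P(next child type O) = 1/4.
Weighted sum = 1/20.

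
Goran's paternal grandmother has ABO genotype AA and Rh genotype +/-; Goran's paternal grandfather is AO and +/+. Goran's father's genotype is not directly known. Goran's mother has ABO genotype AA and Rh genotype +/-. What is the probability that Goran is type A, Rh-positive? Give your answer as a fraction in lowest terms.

7/8

Goran's father's ABO genotype from AA × AO: 1/2 AA, 1/2 AO.
Crossing each possibility with the mother AA and summing P(type A): 1/2·1 + 1/2·1 = 1.
Similarly for Rh via the father's Rh distribution: P(Rh+) = 7/8.
Independent loci: 1 × 7/8 = 7/8.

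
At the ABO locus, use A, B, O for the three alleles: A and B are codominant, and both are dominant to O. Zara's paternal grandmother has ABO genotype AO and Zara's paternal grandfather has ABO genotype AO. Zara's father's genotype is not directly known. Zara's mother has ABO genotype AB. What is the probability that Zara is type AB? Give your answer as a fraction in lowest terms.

1/4

Zara's father's ABO genotype from AO × AO: 1/4 AA, 1/2 AO, 1/4 OO.
Crossing each possibility with the mother AB and summing P(type AB): 1/4·1/2 + 1/2·1/4 + 1/4·0 = 1/4.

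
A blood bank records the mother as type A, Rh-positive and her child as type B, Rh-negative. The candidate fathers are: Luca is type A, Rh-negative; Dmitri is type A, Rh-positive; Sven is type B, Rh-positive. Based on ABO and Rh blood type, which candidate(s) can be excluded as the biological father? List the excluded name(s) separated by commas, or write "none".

Luca, Dmitri

A candidate is excluded only if no genotype consistent with his phenotype could produce a type B, Rh-negative child with a type A, Rh-positive mother.
Luca (type A, Rh-): no genotype consistent with that phenotype can produce a type-B Rh- child with a type-A mother.
Dmitri (type A, Rh+): no genotype consistent with that phenotype can produce a type-B Rh- child with a type-A mother.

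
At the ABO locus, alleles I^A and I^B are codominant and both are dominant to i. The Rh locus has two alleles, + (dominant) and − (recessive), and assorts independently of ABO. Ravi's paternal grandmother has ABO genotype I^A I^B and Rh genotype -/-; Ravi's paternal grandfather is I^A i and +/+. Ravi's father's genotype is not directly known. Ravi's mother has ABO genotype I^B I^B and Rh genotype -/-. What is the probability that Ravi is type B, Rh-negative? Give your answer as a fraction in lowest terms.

1/4

Ravi's father's ABO genotype from I^A I^B × I^A i: 1/4 I^A I^A, 1/4 I^A I^B, 1/4 I^A i, 1/4 I^B i.
Crossing each possibility with the mother I^B I^B and summing P(type B): 1/4·0 + 1/4·1/2 + 1/4·1/2 + 1/4·1 = 1/2.
Similarly for Rh via the father's Rh distribution: P(Rh-) = 1/2.
Independent loci: 1/2 × 1/2 = 1/4.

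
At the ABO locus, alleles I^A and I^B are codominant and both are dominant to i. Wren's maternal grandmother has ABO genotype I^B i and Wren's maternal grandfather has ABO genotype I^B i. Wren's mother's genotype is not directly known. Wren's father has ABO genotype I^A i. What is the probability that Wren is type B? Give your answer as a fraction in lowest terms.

1/4

Wren's mother's ABO genotype from I^B i × I^B i: 1/4 I^B I^B, 1/2 I^B i, 1/4 i i.
Crossing each possibility with the father I^A i and summing P(type B): 1/4·1/2 + 1/2·1/4 + 1/4·0 = 1/4.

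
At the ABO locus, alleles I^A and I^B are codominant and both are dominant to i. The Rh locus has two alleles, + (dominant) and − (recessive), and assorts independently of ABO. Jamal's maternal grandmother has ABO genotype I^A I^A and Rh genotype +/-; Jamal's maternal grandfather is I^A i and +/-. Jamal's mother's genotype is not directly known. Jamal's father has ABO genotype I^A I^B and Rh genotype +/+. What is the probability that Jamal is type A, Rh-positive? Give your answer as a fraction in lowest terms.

1/2

Jamal's mother's ABO genotype from I^A I^A × I^A i: 1/2 I^A I^A, 1/2 I^A i.
Crossing each possibility with the father I^A I^B and summing P(type A): 1/2·1/2 + 1/2·1/2 = 1/2.
Similarly for Rh via the mother's Rh distribution: P(Rh+) = 1.
Independent loci: 1/2 × 1 = 1/2.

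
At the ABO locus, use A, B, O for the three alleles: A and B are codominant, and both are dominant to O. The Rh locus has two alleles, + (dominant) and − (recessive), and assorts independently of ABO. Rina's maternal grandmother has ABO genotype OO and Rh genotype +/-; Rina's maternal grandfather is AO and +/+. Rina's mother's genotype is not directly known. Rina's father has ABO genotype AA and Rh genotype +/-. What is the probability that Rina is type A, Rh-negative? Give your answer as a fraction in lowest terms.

Rina's mother's ABO genotype from OO × AO: 1/2 AO, 1/2 OO.
Crossing each possibility with the father AA and summing P(type A): 1/2·1 + 1/2·1 = 1.
Similarly for Rh via the mother's Rh distribution: P(Rh-) = 1/8.
Independent loci: 1 × 1/8 = 1/8.

1/8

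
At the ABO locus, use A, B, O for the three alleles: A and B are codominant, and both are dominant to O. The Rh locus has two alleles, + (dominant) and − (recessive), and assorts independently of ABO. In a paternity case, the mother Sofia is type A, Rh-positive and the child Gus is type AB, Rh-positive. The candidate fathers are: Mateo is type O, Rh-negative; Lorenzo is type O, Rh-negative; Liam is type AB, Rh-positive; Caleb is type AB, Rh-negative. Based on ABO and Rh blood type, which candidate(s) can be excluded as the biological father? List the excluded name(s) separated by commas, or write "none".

Mateo, Lorenzo

A candidate is excluded only if no genotype consistent with his phenotype could produce a type AB, Rh-positive child with a type A, Rh-positive mother.
Mateo (type O, Rh-): no genotype consistent with that phenotype can produce a type-AB Rh+ child with a type-A mother.
Lorenzo (type O, Rh-): no genotype consistent with that phenotype can produce a type-AB Rh+ child with a type-A mother.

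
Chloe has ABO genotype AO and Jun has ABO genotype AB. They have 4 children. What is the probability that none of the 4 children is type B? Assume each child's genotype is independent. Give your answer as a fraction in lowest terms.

81/256

ABO cross AO × AB → 1/2 A, 1/4 B, 1/4 AB.
So P(type B) = 1/4 per child.
P(not type B) = 3/4 for one child; (3/4)^4 = 81/256.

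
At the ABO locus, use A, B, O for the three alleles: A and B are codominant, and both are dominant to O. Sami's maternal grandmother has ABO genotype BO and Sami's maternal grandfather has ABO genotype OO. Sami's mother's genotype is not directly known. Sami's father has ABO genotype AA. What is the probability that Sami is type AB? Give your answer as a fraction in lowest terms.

Sami's mother's ABO genotype from BO × OO: 1/2 BO, 1/2 OO.
Crossing each possibility with the father AA and summing P(type AB): 1/2·1/2 + 1/2·0 = 1/4.

1/4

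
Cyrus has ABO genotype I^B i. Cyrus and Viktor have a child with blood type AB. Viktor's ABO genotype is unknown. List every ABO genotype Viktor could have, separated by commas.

For each candidate genotype of Viktor, check whether crossing it with I^B i can produce every observed child phenotype.
  I^A I^A → possible child types {A, AB} ✓
  I^A I^B → possible child types {A, B, AB} ✓
  I^A i → possible child types {O, A, B, AB} ✓
  I^B I^B → possible child types {B} ✗
  I^B i → possible child types {O, B} ✗
  i i → possible child types {O, B} ✗

I^A I^A, I^A I^B, I^A i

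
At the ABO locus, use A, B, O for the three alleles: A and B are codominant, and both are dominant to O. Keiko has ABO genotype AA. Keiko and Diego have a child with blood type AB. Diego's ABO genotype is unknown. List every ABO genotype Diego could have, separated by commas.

For each candidate genotype of Diego, check whether crossing it with AA can produce every observed child phenotype.
  AA → possible child types {A} ✗
  AB → possible child types {A, AB} ✓
  AO → possible child types {A} ✗
  BB → possible child types {AB} ✓
  BO → possible child types {A, AB} ✓
  OO → possible child types {A} ✗

AB, BB, BO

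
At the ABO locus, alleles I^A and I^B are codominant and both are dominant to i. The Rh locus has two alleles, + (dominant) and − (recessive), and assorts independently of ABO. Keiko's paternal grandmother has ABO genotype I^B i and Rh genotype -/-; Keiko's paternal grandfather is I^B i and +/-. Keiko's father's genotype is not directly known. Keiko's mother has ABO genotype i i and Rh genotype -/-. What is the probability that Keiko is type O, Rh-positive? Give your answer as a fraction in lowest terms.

Keiko's father's ABO genotype from I^B i × I^B i: 1/4 I^B I^B, 1/2 I^B i, 1/4 i i.
Crossing each possibility with the mother i i and summing P(type O): 1/4·0 + 1/2·1/2 + 1/4·1 = 1/2.
Similarly for Rh via the father's Rh distribution: P(Rh+) = 1/4.
Independent loci: 1/2 × 1/4 = 1/8.

1/8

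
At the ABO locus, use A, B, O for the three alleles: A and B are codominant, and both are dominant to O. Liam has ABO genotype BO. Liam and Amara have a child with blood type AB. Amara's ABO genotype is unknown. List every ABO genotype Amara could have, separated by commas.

AA, AB, AO

For each candidate genotype of Amara, check whether crossing it with BO can produce every observed child phenotype.
  AA → possible child types {A, AB} ✓
  AB → possible child types {A, B, AB} ✓
  AO → possible child types {O, A, B, AB} ✓
  BB → possible child types {B} ✗
  BO → possible child types {O, B} ✗
  OO → possible child types {O, B} ✗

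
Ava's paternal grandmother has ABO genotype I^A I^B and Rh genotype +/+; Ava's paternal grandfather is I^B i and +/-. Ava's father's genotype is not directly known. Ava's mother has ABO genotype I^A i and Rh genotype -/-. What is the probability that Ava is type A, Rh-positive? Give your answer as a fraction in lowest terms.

9/32

Ava's father's ABO genotype from I^A I^B × I^B i: 1/4 I^A I^B, 1/4 I^A i, 1/4 I^B I^B, 1/4 I^B i.
Crossing each possibility with the mother I^A i and summing P(type A): 1/4·1/2 + 1/4·3/4 + 1/4·0 + 1/4·1/4 = 3/8.
Similarly for Rh via the father's Rh distribution: P(Rh+) = 3/4.
Independent loci: 3/8 × 3/4 = 9/32.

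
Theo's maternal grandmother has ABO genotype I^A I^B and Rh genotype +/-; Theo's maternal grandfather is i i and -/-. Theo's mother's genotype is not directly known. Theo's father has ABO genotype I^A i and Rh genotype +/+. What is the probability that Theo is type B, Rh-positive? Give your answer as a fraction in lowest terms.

Theo's mother's ABO genotype from I^A I^B × i i: 1/2 I^A i, 1/2 I^B i.
Crossing each possibility with the father I^A i and summing P(type B): 1/2·0 + 1/2·1/4 = 1/8.
Similarly for Rh via the mother's Rh distribution: P(Rh+) = 1.
Independent loci: 1/8 × 1 = 1/8.

1/8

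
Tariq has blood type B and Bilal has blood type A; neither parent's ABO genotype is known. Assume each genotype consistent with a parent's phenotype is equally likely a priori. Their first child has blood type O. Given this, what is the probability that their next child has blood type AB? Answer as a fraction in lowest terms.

1/4

Possible genotypes: Tariq ∈ {BB, BO}; Bilal ∈ {AA, AO}.
Weight each parental genotype pair by prior × P(type-O child):
  BO × AO: posterior weight 1; P(next child type AB) = 1/4.
Weighted sum = 1/4.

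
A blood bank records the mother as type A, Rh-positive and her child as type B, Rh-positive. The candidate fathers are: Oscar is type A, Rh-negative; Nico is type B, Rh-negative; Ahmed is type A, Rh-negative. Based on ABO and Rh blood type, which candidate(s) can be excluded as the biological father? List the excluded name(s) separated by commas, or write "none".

Oscar, Ahmed

A candidate is excluded only if no genotype consistent with his phenotype could produce a type B, Rh-positive child with a type A, Rh-positive mother.
Oscar (type A, Rh-): no genotype consistent with that phenotype can produce a type-B Rh+ child with a type-A mother.
Ahmed (type A, Rh-): no genotype consistent with that phenotype can produce a type-B Rh+ child with a type-A mother.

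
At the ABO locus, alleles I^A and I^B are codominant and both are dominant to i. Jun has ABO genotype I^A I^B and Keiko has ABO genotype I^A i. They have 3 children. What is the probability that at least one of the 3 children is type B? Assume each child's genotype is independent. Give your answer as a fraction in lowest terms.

ABO cross I^A I^B × I^A i → 1/2 A, 1/4 B, 1/4 AB.
So P(type B) = 1/4 per child.
P(none) = (3/4)^3 = 27/64; P(at least one) = 1 − 27/64 = 37/64.

37/64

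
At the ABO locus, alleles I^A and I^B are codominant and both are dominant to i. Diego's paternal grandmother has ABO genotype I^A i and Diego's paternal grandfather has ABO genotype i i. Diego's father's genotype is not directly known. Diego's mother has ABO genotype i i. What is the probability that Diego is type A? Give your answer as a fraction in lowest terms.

1/4

Diego's father's ABO genotype from I^A i × i i: 1/2 I^A i, 1/2 i i.
Crossing each possibility with the mother i i and summing P(type A): 1/2·1/2 + 1/2·0 = 1/4.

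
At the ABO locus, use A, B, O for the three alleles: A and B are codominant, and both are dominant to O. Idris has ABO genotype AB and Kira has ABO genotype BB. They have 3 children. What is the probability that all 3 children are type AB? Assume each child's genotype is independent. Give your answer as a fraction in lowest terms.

1/8

ABO cross AB × BB → 1/2 B, 1/2 AB.
So P(type AB) = 1/2 per child.
All 3 independent: (1/2)^3 = 1/8.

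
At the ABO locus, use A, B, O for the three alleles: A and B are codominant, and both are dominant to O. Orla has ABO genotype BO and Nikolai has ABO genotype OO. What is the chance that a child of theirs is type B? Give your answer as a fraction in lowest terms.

1/2

ABO cross BO × OO → offspring phenotypes: 1/2 O, 1/2 B.
So P(type B) = 1/2.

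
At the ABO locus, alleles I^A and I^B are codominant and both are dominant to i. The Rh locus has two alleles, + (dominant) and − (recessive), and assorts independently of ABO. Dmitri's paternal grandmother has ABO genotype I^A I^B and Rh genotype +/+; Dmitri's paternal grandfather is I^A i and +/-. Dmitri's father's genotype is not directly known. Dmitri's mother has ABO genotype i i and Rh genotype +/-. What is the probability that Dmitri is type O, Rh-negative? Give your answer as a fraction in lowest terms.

Dmitri's father's ABO genotype from I^A I^B × I^A i: 1/4 I^A I^A, 1/4 I^A I^B, 1/4 I^A i, 1/4 I^B i.
Crossing each possibility with the mother i i and summing P(type O): 1/4·0 + 1/4·0 + 1/4·1/2 + 1/4·1/2 = 1/4.
Similarly for Rh via the father's Rh distribution: P(Rh-) = 1/8.
Independent loci: 1/4 × 1/8 = 1/32.

1/32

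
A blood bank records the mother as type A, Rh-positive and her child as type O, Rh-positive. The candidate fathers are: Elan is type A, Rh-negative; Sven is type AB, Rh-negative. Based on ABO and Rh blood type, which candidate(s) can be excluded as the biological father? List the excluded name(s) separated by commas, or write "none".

Sven

A candidate is excluded only if no genotype consistent with his phenotype could produce a type O, Rh-positive child with a type A, Rh-positive mother.
Sven (type AB, Rh-): no genotype consistent with that phenotype can produce a type-O Rh+ child with a type-A mother.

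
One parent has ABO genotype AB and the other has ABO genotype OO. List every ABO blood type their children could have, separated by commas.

A, B

Gametes from AB × OO give offspring ABO genotypes AO, BO, i.e. phenotypes A, B.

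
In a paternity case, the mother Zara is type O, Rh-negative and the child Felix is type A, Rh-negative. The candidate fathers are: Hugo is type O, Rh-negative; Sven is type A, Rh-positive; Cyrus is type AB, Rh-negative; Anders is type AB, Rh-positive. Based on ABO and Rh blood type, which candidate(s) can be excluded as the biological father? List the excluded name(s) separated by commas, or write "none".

Hugo

A candidate is excluded only if no genotype consistent with his phenotype could produce a type A, Rh-negative child with a type O, Rh-negative mother.
Hugo (type O, Rh-): no genotype consistent with that phenotype can produce a type-A Rh- child with a type-O mother.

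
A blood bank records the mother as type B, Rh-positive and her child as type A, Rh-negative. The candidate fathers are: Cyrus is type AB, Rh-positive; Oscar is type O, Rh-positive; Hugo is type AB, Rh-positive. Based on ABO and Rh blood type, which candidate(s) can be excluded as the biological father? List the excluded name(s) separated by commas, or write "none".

Oscar

A candidate is excluded only if no genotype consistent with his phenotype could produce a type A, Rh-negative child with a type B, Rh-positive mother.
Oscar (type O, Rh+): no genotype consistent with that phenotype can produce a type-A Rh- child with a type-B mother.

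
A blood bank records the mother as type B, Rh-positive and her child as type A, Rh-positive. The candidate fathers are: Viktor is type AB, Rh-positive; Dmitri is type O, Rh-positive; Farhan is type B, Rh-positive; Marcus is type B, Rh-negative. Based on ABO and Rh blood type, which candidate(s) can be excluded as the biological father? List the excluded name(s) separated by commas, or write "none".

Dmitri, Farhan, Marcus

A candidate is excluded only if no genotype consistent with his phenotype could produce a type A, Rh-positive child with a type B, Rh-positive mother.
Dmitri (type O, Rh+): no genotype consistent with that phenotype can produce a type-A Rh+ child with a type-B mother.
Farhan (type B, Rh+): no genotype consistent with that phenotype can produce a type-A Rh+ child with a type-B mother.
Marcus (type B, Rh-): no genotype consistent with that phenotype can produce a type-A Rh+ child with a type-B mother.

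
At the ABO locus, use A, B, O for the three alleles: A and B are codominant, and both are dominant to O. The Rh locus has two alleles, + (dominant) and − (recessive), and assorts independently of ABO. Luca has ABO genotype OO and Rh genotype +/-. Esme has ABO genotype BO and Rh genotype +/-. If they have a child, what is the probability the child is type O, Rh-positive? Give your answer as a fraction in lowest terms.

3/8

ABO cross OO × BO → offspring phenotypes: 1/2 O, 1/2 B.
Rh cross +/- × +/- → 3/4 Rh+, 1/4 Rh-.
Independent loci: P(type O, Rh-positive) = 1/2 × 3/4 = 3/8.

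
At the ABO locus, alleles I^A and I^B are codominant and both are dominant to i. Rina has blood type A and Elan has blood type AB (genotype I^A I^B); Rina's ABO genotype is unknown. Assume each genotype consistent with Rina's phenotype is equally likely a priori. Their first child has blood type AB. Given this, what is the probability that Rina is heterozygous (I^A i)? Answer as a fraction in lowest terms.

1/3

Possible genotypes: Rina ∈ {I^A I^A, I^A i}; Elan ∈ {I^A I^B}.
Weight each parental genotype pair by prior × P(type-AB child):
  I^A I^A × I^A I^B: posterior weight 2/3.
  I^A i × I^A I^B: posterior weight 1/3.
Sum the posterior weight over pairs where Rina is I^A i: 1/3.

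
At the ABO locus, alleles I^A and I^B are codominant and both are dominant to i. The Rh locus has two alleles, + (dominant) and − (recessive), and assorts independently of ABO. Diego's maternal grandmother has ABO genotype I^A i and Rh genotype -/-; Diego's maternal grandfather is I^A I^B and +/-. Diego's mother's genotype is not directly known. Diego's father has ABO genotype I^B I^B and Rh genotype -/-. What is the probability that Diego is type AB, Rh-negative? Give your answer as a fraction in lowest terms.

Diego's mother's ABO genotype from I^A i × I^A I^B: 1/4 I^A I^A, 1/4 I^A I^B, 1/4 I^A i, 1/4 I^B i.
Crossing each possibility with the father I^B I^B and summing P(type AB): 1/4·1 + 1/4·1/2 + 1/4·1/2 + 1/4·0 = 1/2.
Similarly for Rh via the mother's Rh distribution: P(Rh-) = 3/4.
Independent loci: 1/2 × 3/4 = 3/8.

3/8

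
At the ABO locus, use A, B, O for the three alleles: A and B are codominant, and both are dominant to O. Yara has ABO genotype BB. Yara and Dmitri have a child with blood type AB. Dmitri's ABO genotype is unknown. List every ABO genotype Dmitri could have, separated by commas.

AA, AB, AO

For each candidate genotype of Dmitri, check whether crossing it with BB can produce every observed child phenotype.
  AA → possible child types {AB} ✓
  AB → possible child types {B, AB} ✓
  AO → possible child types {B, AB} ✓
  BB → possible child types {B} ✗
  BO → possible child types {B} ✗
  OO → possible child types {B} ✗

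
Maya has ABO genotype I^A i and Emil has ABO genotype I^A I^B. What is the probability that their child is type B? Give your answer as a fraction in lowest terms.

1/4

ABO cross I^A i × I^A I^B → offspring phenotypes: 1/2 A, 1/4 B, 1/4 AB.
So P(type B) = 1/4.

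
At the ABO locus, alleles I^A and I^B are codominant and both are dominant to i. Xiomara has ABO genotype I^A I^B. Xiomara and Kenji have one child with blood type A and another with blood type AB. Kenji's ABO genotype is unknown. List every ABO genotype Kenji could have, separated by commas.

I^A I^A, I^A I^B, I^A i, I^B i

For each candidate genotype of Kenji, check whether crossing it with I^A I^B can produce every observed child phenotype.
  I^A I^A → possible child types {A, AB} ✓
  I^A I^B → possible child types {A, B, AB} ✓
  I^A i → possible child types {A, B, AB} ✓
  I^B I^B → possible child types {B, AB} ✗
  I^B i → possible child types {A, B, AB} ✓
  i i → possible child types {A, B} ✗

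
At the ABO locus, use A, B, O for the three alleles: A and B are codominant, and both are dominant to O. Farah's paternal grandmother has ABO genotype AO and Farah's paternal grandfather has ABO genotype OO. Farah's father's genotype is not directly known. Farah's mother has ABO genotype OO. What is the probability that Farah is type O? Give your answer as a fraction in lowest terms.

Farah's father's ABO genotype from AO × OO: 1/2 AO, 1/2 OO.
Crossing each possibility with the mother OO and summing P(type O): 1/2·1/2 + 1/2·1 = 3/4.

3/4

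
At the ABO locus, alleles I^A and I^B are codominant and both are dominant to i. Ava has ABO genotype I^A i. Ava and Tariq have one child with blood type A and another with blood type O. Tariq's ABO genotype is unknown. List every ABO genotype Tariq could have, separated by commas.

For each candidate genotype of Tariq, check whether crossing it with I^A i can produce every observed child phenotype.
  I^A I^A → possible child types {A} ✗
  I^A I^B → possible child types {A, B, AB} ✗
  I^A i → possible child types {O, A} ✓
  I^B I^B → possible child types {B, AB} ✗
  I^B i → possible child types {O, A, B, AB} ✓
  i i → possible child types {O, A} ✓

I^A i, I^B i, i i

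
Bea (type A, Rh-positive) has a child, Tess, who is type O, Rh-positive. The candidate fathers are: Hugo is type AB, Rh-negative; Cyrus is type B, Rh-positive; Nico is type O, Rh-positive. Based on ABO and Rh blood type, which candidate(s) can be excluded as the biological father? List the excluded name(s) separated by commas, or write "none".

A candidate is excluded only if no genotype consistent with his phenotype could produce a type O, Rh-positive child with a type A, Rh-positive mother.
Hugo (type AB, Rh-): no genotype consistent with that phenotype can produce a type-O Rh+ child with a type-A mother.

Hugo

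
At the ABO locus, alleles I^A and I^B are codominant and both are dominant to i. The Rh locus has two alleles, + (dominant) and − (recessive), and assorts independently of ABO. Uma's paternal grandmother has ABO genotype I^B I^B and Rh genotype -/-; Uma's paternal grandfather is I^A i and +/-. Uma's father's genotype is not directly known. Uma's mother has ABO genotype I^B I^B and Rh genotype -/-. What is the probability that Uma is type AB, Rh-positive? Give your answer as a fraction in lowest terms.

Uma's father's ABO genotype from I^B I^B × I^A i: 1/2 I^A I^B, 1/2 I^B i.
Crossing each possibility with the mother I^B I^B and summing P(type AB): 1/2·1/2 + 1/2·0 = 1/4.
Similarly for Rh via the father's Rh distribution: P(Rh+) = 1/4.
Independent loci: 1/4 × 1/4 = 1/16.

1/16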